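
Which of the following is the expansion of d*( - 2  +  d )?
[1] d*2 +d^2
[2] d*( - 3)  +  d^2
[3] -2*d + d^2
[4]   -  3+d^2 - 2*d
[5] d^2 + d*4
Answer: 3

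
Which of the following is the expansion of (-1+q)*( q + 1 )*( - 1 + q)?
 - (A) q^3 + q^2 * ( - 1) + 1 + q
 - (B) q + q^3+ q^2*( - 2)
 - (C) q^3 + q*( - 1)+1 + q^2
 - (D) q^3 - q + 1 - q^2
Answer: D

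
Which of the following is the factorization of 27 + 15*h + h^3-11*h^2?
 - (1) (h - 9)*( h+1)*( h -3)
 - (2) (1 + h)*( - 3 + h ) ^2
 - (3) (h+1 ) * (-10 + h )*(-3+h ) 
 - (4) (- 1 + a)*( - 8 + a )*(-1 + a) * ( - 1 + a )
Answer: 1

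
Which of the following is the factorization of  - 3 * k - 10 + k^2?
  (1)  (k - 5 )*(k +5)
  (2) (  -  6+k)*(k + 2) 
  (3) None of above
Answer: 3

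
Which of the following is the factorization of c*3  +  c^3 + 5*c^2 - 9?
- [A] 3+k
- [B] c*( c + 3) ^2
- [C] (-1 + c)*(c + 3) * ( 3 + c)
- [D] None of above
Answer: C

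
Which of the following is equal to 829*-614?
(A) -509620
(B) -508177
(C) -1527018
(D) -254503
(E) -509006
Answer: E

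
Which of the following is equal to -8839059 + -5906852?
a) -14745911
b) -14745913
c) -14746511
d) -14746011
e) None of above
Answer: a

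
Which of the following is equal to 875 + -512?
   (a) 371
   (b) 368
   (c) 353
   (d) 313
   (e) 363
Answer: e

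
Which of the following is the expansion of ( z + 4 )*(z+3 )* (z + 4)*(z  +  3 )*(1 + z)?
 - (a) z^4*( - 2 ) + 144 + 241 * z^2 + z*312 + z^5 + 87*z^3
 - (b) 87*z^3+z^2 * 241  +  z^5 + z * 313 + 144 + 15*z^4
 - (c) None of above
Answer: c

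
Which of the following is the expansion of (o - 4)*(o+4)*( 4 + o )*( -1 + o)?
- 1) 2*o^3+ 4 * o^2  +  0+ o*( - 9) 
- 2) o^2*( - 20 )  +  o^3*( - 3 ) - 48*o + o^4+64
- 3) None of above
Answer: 3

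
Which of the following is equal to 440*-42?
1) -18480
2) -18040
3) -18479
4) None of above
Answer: 1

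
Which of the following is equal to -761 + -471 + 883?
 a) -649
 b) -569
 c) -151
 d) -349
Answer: d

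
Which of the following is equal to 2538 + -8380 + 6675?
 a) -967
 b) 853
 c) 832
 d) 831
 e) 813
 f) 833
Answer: f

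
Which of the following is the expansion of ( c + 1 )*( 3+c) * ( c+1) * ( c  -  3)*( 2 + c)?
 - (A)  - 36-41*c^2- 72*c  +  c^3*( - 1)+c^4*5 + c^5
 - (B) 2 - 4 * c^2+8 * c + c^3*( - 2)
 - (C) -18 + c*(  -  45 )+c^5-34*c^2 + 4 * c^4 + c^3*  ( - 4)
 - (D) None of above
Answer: C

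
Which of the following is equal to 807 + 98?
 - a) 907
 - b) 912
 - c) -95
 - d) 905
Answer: d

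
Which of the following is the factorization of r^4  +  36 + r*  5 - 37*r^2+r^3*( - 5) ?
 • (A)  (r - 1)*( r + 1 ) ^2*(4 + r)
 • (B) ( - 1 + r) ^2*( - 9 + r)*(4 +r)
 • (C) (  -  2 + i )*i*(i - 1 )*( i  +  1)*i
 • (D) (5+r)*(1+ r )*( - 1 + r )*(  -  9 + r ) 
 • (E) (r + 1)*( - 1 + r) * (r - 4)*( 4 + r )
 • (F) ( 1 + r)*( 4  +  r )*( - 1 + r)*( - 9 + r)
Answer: F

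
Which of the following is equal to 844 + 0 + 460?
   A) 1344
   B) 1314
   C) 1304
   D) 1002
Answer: C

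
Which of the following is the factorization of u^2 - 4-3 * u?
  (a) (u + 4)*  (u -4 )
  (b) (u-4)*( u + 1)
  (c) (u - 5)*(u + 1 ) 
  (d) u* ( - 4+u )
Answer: b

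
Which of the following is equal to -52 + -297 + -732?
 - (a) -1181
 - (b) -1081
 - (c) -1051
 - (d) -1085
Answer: b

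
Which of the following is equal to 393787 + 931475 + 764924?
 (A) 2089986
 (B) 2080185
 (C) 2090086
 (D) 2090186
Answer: D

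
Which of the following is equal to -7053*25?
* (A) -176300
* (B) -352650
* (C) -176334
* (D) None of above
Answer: D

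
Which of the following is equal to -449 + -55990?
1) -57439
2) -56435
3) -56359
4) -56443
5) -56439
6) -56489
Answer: 5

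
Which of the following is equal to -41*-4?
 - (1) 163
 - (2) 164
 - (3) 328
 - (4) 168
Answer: 2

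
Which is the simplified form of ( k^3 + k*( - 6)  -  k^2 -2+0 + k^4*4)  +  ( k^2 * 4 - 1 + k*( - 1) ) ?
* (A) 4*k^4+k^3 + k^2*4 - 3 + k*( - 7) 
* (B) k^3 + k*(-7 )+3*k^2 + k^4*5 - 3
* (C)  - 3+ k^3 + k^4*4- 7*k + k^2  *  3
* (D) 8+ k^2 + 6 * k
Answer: C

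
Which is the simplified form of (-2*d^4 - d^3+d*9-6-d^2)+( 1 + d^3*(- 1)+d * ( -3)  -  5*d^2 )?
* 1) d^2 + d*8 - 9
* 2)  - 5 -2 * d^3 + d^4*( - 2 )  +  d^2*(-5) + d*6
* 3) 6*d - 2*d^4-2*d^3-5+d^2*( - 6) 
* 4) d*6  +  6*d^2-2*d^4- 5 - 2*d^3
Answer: 3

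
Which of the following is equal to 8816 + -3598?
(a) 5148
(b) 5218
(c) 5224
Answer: b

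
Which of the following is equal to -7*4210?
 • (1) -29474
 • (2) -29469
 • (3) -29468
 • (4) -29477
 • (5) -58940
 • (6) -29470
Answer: 6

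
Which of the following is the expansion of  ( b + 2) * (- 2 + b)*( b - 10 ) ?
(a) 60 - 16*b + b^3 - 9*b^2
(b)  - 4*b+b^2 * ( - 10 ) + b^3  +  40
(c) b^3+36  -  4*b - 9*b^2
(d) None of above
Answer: b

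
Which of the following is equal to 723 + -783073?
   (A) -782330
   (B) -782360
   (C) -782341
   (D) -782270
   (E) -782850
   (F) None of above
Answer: F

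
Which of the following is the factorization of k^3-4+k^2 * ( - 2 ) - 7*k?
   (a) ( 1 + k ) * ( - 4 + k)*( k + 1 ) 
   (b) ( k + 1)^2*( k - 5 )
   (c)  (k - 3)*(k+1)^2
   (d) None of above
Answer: a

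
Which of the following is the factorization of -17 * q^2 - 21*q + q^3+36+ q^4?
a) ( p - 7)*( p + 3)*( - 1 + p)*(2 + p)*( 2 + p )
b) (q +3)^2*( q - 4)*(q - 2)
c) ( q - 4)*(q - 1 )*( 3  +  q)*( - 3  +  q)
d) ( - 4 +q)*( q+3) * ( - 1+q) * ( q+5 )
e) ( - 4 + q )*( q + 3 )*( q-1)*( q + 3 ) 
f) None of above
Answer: e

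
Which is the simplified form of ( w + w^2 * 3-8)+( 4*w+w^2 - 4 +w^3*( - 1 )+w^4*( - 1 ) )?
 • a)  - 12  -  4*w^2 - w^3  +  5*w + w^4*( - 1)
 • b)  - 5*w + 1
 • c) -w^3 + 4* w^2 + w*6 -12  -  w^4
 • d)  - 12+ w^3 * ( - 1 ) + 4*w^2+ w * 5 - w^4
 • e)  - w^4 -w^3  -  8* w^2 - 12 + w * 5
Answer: d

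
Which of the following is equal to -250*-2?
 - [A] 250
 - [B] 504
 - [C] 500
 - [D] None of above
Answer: C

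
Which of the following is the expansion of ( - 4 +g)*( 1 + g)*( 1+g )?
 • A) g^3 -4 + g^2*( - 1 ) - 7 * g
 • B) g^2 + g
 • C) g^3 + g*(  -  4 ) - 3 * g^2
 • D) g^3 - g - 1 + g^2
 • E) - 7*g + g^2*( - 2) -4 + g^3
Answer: E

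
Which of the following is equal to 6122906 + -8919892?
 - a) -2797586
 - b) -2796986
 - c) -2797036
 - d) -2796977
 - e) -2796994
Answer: b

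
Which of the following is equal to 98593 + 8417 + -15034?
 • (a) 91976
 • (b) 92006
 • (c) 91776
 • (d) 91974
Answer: a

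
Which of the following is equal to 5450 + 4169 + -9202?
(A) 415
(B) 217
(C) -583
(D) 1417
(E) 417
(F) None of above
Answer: E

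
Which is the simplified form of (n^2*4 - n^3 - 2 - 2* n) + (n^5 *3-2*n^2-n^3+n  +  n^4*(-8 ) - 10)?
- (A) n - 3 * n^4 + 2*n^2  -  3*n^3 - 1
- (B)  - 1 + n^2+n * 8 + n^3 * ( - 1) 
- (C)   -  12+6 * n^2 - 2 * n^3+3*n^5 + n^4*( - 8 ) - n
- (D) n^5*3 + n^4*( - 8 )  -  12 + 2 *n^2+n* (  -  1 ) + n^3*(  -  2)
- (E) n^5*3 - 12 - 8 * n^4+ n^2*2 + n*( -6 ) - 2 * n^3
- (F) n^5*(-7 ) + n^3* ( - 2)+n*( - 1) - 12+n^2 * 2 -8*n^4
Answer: D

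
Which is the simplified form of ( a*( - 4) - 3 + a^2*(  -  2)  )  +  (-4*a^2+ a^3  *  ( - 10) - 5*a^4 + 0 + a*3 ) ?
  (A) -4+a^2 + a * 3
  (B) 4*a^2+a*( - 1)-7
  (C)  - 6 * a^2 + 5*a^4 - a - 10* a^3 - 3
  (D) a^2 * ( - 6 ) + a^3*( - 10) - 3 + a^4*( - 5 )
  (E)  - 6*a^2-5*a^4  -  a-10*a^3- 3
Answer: E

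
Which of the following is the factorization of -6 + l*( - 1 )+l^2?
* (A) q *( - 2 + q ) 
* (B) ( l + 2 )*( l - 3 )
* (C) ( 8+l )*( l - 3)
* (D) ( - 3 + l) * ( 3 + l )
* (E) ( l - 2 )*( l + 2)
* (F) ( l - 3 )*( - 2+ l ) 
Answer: B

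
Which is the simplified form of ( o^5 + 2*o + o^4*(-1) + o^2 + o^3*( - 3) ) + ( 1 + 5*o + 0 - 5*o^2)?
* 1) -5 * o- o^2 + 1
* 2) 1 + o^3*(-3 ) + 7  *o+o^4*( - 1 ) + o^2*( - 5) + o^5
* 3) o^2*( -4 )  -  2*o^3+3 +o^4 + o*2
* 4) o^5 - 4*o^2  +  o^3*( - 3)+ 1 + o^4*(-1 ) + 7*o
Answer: 4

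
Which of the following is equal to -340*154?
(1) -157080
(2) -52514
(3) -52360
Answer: 3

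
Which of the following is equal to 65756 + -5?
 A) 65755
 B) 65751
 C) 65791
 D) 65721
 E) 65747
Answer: B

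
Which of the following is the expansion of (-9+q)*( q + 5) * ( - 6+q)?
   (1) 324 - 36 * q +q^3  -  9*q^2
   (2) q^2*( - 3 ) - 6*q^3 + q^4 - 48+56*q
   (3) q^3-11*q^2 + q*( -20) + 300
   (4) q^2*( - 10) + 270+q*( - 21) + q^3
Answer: 4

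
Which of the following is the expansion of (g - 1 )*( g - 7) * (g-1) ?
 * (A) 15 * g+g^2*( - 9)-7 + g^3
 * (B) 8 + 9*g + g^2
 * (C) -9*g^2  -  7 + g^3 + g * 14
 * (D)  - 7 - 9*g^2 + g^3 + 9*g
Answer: A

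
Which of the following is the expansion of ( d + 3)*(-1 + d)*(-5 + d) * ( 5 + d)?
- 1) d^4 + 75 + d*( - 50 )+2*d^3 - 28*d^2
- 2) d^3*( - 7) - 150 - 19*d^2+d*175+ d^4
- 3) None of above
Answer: 1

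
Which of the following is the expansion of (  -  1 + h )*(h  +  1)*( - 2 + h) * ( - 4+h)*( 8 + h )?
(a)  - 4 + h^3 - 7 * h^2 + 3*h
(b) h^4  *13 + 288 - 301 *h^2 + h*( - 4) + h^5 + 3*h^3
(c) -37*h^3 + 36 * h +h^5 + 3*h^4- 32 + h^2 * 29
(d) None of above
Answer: d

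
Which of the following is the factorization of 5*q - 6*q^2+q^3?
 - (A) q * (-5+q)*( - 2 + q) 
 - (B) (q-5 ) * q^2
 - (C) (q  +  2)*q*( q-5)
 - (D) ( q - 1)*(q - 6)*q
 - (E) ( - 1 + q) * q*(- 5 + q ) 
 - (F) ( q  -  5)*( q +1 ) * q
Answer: E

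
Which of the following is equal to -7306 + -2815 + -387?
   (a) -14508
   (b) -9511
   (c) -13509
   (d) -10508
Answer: d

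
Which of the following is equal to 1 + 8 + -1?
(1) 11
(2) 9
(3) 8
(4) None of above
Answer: 3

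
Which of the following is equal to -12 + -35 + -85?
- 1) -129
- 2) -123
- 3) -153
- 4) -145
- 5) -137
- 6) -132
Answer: 6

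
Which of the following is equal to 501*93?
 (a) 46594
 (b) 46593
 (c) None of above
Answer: b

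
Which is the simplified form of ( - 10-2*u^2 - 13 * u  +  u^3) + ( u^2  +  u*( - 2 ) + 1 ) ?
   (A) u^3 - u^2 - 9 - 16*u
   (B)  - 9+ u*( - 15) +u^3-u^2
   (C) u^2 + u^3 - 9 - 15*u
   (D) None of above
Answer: B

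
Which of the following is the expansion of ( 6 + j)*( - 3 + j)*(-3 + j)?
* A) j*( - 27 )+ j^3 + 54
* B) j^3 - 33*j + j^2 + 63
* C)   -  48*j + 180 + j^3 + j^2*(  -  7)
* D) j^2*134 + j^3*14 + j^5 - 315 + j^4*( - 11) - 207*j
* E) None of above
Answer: A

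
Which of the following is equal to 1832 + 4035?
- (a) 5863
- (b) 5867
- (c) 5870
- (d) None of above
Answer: b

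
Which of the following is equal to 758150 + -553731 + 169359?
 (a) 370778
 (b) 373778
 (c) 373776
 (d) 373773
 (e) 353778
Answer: b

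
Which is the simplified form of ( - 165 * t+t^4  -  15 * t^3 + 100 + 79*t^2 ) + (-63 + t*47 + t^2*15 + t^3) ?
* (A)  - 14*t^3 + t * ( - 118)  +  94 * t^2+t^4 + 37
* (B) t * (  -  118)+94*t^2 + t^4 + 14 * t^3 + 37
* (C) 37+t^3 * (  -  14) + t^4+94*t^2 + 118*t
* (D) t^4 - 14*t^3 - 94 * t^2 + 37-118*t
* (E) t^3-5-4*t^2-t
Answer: A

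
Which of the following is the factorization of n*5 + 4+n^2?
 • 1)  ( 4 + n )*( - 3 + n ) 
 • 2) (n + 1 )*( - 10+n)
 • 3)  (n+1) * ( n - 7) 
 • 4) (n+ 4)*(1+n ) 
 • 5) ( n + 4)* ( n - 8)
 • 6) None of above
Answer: 4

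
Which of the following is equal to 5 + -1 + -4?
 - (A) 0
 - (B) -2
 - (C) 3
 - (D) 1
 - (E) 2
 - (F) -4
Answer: A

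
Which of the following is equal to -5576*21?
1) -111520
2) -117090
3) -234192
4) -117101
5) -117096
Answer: 5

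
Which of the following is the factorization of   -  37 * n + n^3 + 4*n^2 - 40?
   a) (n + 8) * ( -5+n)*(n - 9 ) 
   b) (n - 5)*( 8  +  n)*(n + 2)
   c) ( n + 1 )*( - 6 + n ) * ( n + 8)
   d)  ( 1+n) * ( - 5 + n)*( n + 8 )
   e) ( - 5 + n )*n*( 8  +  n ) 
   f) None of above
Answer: d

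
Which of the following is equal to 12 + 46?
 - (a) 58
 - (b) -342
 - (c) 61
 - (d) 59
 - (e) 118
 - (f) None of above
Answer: a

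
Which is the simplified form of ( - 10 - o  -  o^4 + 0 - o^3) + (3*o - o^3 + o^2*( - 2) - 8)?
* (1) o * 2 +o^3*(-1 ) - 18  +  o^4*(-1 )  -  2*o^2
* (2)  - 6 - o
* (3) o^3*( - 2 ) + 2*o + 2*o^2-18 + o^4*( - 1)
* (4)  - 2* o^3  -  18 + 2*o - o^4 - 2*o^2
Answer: 4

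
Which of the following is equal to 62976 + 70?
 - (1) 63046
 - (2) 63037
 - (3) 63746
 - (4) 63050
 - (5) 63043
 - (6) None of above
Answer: 1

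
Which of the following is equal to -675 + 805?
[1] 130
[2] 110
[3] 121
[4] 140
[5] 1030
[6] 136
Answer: 1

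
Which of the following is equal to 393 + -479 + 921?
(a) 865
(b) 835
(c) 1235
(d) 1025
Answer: b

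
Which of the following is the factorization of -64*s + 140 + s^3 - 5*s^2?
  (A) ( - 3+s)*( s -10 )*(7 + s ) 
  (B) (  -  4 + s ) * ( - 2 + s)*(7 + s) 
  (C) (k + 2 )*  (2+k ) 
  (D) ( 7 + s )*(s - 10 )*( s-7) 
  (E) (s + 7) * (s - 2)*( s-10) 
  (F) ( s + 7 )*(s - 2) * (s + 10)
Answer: E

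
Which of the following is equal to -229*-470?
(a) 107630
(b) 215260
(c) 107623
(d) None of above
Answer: a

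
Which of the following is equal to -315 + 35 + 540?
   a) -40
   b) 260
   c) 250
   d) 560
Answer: b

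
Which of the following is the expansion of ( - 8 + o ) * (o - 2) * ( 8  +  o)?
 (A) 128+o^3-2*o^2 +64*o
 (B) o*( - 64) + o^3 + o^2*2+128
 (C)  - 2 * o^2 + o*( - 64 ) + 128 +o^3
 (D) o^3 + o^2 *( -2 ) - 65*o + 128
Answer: C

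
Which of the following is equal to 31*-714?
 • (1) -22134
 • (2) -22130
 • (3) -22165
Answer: 1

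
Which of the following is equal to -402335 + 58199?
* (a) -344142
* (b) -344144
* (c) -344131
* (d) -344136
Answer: d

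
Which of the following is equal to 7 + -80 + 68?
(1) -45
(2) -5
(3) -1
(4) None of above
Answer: 2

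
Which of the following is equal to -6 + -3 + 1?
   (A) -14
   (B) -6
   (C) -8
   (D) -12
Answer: C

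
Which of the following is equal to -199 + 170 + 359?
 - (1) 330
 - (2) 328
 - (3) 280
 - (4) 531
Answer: 1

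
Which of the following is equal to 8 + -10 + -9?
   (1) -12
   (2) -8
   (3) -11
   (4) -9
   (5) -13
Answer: 3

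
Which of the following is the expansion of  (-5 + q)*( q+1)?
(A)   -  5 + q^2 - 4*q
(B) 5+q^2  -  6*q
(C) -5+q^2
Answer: A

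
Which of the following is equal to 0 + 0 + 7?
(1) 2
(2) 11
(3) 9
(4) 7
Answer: 4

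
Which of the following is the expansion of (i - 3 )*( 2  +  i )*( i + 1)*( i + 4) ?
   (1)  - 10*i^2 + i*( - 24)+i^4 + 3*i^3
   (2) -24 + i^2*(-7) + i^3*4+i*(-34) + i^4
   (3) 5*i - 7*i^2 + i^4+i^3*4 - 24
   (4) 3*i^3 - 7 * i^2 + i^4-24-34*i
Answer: 2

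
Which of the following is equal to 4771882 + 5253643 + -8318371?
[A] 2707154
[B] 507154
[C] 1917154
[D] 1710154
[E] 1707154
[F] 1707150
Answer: E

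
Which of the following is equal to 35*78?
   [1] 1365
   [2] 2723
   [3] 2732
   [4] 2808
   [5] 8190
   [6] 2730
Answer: 6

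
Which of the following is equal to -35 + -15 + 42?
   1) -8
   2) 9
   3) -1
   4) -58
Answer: 1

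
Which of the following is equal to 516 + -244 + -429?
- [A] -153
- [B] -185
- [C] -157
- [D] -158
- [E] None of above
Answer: C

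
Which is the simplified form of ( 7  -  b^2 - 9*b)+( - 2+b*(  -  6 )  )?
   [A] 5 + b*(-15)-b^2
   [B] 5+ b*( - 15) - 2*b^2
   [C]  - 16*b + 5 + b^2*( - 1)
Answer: A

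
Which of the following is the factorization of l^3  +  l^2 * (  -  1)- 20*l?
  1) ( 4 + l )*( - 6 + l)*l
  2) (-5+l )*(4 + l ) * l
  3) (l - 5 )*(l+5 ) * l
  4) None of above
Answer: 2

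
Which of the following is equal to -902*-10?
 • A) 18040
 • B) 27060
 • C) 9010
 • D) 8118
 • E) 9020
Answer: E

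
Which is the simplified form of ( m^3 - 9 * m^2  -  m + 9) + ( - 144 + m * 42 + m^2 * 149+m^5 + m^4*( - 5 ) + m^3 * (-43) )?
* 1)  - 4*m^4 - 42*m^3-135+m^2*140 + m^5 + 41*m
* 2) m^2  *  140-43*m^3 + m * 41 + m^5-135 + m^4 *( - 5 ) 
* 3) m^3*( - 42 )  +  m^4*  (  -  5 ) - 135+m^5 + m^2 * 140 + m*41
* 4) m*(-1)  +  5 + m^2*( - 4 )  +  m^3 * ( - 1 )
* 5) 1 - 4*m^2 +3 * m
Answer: 3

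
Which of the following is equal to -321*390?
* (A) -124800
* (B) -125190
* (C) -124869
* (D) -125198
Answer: B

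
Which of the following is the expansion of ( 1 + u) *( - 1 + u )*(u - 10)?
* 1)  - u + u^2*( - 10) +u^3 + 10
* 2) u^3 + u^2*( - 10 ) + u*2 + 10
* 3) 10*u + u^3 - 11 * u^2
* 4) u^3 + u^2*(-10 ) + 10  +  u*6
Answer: 1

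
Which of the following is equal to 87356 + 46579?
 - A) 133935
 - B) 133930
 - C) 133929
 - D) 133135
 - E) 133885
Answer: A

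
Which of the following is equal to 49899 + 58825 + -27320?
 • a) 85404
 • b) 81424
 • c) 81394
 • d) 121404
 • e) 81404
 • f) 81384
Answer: e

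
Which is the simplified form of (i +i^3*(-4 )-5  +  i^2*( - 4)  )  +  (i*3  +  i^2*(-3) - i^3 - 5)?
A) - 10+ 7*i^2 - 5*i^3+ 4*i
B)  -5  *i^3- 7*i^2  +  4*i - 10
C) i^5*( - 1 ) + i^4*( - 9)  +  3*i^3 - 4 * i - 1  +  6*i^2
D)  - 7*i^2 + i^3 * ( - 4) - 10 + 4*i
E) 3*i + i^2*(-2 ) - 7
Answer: B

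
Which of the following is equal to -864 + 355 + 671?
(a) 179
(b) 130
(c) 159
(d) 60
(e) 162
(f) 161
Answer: e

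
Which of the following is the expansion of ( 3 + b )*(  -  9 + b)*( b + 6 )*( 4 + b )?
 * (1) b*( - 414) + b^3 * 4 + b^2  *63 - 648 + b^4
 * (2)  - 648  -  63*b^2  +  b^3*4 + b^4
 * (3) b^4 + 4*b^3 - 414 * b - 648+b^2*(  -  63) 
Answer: 3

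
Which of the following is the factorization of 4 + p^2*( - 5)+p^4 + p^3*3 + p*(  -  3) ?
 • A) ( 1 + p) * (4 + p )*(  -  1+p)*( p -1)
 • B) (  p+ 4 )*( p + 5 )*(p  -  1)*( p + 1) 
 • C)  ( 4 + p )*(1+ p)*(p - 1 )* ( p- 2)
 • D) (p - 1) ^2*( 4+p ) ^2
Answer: A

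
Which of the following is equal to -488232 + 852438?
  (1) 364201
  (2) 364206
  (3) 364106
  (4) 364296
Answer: 2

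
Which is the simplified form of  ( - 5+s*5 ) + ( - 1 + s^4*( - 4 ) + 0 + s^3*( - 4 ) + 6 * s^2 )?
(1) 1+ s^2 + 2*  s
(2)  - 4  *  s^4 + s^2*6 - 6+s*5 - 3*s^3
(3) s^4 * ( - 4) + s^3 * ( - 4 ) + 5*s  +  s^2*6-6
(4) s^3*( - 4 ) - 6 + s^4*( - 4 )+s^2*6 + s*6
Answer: 3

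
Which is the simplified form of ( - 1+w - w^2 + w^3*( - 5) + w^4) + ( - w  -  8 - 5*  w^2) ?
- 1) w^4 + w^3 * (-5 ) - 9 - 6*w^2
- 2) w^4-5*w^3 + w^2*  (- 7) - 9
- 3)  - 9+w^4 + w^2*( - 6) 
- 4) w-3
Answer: 1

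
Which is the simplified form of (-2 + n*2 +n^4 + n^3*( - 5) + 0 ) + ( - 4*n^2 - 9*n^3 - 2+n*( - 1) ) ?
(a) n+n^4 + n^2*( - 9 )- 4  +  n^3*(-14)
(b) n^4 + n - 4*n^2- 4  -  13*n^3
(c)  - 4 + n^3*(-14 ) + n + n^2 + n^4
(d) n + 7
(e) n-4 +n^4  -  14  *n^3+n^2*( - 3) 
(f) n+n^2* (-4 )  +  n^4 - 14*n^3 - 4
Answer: f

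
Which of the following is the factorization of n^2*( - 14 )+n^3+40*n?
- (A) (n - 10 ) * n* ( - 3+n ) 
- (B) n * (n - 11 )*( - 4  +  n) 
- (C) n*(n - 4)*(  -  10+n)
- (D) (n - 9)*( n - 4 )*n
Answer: C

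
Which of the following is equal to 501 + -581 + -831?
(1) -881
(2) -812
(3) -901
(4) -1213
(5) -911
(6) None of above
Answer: 5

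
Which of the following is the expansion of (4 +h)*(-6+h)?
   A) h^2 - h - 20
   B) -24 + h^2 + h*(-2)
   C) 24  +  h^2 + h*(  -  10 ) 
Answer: B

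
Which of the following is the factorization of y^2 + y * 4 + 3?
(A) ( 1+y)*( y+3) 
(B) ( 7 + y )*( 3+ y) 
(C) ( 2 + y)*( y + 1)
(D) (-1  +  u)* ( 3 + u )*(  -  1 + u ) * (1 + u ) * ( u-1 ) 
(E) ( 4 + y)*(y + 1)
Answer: A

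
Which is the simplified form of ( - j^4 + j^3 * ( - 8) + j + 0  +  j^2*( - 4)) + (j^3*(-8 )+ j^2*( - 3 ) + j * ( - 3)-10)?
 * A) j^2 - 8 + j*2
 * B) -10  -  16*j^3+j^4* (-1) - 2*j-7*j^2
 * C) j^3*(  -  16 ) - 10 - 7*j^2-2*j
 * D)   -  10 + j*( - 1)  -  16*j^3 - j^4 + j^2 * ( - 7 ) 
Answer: B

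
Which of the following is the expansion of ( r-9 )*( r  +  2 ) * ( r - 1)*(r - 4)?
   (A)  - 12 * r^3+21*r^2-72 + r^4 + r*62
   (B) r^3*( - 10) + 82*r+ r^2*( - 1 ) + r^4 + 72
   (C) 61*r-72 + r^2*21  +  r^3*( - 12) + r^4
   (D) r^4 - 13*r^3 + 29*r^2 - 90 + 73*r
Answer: A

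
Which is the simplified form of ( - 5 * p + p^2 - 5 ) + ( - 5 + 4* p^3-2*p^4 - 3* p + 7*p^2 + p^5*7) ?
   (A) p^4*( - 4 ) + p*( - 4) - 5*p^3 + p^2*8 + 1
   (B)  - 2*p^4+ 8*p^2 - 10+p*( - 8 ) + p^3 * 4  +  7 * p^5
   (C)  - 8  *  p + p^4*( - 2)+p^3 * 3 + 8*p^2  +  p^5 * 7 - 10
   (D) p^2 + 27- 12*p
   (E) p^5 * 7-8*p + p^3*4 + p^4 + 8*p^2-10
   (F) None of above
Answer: B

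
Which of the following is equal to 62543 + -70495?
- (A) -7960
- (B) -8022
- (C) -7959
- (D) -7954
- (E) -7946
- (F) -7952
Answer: F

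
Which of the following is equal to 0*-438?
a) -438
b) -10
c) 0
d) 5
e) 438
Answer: c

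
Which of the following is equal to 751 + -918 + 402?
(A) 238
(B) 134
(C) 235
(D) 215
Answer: C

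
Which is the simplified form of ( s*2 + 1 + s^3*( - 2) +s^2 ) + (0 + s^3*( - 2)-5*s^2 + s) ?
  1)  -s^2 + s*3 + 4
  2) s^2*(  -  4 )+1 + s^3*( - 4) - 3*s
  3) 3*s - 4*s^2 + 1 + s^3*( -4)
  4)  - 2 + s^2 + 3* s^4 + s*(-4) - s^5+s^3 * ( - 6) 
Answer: 3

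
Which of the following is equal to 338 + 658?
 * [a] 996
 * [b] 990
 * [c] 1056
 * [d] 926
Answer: a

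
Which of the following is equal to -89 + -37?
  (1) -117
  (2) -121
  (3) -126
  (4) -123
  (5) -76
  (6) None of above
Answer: 3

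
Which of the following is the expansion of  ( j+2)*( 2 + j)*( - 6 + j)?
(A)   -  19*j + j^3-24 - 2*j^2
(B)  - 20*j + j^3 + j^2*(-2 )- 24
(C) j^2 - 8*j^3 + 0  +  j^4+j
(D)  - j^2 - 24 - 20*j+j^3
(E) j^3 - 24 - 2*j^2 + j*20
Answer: B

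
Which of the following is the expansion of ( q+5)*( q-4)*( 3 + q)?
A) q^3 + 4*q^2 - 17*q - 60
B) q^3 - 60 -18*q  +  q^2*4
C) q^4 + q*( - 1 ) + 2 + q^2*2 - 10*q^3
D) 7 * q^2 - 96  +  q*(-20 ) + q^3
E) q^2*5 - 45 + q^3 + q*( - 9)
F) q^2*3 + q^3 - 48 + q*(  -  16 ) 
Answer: A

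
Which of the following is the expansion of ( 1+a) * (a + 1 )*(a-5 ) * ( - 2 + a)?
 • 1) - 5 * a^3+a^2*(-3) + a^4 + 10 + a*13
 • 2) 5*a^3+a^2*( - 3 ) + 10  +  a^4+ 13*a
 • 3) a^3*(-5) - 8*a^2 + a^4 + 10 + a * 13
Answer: 1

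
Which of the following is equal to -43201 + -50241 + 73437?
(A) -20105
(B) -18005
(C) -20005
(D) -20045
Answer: C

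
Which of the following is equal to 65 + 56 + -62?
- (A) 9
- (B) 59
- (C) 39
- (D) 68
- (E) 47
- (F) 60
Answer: B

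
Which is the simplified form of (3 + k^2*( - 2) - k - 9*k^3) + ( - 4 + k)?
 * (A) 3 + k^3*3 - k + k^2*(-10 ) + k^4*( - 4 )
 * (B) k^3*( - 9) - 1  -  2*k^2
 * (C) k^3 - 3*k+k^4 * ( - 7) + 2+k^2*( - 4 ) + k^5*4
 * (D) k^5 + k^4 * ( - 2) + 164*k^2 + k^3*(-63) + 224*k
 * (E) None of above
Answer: B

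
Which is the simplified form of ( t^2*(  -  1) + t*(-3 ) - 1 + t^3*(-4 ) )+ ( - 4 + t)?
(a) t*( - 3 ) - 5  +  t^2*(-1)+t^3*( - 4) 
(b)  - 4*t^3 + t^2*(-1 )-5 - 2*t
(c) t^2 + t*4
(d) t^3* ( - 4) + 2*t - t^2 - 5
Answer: b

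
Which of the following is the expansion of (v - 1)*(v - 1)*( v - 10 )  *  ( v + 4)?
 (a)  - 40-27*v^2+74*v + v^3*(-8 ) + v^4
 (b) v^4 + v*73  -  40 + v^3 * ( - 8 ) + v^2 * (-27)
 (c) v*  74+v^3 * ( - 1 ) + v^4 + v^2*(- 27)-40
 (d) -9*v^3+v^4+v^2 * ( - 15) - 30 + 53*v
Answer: a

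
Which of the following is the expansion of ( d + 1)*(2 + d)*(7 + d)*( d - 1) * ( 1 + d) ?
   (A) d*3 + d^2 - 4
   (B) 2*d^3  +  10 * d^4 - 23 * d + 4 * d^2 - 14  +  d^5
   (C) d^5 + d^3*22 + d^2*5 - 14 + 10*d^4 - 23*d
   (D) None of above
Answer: D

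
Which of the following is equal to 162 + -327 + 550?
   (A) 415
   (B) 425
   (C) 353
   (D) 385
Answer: D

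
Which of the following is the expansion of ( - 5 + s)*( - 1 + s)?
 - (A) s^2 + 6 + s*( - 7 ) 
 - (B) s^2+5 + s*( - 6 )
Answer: B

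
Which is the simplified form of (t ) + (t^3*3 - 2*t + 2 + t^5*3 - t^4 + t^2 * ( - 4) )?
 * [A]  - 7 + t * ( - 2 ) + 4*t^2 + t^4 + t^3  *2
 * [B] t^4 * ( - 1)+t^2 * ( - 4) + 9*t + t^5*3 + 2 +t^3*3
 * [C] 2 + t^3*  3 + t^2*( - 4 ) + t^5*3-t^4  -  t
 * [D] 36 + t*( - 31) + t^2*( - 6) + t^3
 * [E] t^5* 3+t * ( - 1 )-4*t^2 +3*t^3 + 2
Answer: C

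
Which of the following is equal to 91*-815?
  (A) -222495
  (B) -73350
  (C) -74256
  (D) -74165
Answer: D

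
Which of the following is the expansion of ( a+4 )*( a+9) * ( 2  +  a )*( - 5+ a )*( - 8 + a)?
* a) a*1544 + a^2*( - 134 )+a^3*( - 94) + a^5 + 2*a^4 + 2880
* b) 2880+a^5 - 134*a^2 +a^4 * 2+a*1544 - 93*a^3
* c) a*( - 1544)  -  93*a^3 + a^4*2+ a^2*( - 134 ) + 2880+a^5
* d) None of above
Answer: b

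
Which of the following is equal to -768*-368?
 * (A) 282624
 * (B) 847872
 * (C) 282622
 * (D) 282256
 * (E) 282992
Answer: A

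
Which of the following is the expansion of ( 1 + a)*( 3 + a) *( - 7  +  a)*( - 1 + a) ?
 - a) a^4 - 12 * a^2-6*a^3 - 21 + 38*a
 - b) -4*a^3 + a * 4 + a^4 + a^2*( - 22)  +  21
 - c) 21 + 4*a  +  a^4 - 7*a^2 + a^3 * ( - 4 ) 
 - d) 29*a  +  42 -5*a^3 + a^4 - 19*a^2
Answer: b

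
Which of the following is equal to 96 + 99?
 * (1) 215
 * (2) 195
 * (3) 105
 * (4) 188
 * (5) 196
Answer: 2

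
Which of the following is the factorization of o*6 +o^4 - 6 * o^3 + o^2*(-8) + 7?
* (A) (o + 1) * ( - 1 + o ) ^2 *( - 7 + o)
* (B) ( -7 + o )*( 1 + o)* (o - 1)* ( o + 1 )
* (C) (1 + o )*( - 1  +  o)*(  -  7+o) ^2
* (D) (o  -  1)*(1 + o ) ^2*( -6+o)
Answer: B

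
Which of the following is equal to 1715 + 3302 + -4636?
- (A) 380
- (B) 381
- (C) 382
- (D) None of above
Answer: B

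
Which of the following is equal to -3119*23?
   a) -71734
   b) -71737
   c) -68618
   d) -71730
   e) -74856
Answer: b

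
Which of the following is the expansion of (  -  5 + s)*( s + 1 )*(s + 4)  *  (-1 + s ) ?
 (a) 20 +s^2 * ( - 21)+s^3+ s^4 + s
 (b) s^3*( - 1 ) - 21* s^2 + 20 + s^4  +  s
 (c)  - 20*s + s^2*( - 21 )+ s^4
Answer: b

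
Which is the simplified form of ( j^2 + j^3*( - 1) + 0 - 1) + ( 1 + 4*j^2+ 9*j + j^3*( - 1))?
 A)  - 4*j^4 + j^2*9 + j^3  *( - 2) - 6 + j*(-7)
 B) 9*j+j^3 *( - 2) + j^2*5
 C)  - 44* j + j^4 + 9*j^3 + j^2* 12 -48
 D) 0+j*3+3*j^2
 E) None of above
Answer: B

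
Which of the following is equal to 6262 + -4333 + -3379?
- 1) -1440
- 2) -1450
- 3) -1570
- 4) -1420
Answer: 2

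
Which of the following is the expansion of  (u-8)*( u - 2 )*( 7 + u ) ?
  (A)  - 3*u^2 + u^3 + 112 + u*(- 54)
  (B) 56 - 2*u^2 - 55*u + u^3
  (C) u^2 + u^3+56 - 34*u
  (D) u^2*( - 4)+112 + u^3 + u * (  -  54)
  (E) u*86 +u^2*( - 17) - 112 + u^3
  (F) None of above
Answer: A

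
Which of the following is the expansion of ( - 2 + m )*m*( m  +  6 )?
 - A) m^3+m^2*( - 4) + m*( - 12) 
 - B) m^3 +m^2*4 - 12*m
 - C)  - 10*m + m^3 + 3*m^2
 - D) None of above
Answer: B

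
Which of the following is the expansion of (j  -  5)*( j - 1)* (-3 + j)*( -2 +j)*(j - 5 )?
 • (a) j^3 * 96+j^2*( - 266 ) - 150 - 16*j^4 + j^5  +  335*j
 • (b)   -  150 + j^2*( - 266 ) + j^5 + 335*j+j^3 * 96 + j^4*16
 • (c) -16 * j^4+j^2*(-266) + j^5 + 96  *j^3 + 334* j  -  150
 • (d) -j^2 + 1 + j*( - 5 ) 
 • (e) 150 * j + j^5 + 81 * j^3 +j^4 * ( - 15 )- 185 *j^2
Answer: a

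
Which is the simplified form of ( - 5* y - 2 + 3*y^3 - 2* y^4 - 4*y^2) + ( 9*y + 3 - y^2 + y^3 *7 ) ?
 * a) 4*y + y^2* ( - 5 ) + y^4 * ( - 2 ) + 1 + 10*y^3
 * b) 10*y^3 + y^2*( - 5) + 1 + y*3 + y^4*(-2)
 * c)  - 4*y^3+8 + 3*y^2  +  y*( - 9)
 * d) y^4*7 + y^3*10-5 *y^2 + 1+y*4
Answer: a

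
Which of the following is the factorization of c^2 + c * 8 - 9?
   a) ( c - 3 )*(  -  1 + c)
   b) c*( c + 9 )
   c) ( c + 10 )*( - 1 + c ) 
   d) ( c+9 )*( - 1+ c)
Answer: d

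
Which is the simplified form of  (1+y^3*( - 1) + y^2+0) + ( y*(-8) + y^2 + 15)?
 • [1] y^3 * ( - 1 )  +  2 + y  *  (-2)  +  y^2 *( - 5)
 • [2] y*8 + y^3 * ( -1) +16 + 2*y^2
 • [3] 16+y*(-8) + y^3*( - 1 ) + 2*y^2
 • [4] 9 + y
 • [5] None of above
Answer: 3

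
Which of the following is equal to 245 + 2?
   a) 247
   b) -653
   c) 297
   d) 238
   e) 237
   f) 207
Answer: a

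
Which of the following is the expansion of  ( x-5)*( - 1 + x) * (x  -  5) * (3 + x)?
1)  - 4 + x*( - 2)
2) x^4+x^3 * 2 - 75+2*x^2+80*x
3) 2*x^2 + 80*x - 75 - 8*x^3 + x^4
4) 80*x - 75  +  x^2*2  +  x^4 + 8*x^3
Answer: 3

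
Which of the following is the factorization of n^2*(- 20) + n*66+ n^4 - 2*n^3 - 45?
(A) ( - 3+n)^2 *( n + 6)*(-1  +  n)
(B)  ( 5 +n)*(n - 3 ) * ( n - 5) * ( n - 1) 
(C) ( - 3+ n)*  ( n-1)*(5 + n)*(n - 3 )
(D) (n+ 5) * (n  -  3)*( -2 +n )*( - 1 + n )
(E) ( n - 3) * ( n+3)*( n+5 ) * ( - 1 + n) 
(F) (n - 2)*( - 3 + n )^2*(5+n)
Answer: C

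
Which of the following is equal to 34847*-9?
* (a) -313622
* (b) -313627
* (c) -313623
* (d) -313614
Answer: c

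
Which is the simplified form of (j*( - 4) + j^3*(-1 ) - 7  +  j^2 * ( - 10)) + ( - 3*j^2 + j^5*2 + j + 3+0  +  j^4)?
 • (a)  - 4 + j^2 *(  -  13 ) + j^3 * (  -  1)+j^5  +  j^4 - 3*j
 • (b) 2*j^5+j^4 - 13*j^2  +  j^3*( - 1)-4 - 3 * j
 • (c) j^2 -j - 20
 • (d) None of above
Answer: b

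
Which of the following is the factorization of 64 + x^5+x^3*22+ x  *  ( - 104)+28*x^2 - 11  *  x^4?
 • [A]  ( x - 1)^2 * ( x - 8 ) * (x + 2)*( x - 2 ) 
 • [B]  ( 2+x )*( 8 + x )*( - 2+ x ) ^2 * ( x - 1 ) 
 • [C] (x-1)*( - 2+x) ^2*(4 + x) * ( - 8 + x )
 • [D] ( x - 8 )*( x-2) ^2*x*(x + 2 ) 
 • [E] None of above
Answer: E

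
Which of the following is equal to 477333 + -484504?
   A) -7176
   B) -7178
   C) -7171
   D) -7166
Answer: C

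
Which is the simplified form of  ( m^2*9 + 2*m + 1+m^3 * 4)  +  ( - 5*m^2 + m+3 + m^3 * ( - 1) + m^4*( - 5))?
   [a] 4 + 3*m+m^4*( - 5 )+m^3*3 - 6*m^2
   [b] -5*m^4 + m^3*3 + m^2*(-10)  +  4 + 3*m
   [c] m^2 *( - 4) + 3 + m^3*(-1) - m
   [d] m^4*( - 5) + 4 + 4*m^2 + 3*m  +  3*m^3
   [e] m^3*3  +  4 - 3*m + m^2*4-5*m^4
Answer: d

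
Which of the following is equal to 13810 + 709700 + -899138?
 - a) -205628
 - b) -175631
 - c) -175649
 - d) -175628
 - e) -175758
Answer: d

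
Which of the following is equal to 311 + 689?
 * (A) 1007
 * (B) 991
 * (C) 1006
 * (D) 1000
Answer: D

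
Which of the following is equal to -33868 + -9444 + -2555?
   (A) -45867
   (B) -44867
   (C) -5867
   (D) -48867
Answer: A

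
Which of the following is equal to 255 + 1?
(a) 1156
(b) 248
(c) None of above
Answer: c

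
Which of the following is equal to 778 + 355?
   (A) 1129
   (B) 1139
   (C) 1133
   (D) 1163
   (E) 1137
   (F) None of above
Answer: C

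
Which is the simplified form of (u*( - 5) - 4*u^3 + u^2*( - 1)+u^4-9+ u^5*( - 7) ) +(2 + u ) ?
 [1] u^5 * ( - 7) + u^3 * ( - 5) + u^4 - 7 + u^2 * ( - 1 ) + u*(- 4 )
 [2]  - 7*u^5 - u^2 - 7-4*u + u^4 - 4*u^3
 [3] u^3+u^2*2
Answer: 2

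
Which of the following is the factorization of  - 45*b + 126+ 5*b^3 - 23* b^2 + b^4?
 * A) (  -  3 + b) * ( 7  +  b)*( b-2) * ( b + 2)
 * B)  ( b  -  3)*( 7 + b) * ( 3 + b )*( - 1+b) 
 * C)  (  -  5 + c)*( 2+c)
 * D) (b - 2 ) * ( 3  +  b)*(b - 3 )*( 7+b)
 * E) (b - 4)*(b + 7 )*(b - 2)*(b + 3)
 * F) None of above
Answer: D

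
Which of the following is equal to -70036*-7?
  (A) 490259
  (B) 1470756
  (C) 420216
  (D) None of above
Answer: D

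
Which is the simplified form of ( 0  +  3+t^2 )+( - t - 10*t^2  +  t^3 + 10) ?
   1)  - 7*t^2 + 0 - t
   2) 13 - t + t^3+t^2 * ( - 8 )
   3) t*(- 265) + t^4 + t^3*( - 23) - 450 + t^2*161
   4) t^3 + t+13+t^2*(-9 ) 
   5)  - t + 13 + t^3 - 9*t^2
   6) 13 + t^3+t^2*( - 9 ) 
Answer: 5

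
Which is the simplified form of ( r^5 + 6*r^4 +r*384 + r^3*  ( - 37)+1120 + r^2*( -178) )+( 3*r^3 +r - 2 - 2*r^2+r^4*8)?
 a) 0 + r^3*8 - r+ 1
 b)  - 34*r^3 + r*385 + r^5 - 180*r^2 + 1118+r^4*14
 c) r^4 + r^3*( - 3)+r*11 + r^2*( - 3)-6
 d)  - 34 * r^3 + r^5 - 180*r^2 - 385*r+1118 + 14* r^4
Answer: b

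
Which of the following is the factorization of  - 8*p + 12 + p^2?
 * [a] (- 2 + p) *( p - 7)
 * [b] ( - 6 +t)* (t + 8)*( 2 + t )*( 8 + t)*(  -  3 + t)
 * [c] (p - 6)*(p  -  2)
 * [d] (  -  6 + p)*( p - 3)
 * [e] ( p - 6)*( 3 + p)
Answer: c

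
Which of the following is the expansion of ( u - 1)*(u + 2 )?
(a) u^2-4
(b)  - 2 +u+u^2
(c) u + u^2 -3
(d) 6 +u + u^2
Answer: b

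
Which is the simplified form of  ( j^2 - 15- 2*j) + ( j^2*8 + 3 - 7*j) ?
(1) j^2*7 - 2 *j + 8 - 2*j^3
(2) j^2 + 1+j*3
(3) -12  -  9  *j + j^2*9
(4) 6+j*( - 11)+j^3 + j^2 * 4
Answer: 3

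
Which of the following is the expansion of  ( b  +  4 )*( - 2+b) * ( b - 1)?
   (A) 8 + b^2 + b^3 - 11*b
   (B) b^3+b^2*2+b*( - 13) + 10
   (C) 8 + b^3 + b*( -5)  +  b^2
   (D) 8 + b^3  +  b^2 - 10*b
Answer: D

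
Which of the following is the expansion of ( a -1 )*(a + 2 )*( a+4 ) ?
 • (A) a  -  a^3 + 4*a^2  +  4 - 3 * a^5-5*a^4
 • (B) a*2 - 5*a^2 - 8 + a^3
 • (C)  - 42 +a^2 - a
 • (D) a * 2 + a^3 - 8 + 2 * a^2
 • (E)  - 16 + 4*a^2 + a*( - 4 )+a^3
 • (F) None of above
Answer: F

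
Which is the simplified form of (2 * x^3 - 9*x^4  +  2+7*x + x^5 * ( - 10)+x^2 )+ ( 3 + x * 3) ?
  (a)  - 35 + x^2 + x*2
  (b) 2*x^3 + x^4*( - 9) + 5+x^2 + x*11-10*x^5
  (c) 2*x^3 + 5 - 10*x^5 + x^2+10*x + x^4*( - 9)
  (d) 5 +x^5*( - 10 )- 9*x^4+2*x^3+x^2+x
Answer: c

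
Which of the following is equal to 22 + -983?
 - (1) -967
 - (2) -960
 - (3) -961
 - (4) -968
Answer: 3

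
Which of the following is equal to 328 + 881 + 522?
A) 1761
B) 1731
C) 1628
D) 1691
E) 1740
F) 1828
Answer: B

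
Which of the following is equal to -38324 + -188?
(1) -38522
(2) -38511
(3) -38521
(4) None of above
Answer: 4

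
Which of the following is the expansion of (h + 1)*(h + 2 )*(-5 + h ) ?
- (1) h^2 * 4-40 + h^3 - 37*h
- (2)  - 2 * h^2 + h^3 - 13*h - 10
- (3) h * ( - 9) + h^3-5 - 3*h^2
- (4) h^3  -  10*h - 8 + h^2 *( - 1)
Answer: 2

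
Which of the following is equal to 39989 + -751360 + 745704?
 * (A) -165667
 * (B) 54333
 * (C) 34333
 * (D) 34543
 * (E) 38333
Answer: C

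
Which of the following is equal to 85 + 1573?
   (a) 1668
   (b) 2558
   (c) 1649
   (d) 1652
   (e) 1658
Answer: e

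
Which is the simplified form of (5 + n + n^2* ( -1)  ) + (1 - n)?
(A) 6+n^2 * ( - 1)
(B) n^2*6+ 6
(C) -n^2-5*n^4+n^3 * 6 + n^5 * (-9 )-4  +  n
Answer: A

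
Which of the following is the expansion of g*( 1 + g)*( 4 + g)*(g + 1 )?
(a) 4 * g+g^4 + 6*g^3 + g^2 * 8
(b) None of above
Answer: b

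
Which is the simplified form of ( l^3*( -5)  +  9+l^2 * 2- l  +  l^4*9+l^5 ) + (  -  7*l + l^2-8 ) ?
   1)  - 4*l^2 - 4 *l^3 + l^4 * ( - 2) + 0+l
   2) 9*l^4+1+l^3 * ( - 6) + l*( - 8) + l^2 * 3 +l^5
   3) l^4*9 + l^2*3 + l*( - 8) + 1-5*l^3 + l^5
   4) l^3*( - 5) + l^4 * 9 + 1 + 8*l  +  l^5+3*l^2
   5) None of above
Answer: 3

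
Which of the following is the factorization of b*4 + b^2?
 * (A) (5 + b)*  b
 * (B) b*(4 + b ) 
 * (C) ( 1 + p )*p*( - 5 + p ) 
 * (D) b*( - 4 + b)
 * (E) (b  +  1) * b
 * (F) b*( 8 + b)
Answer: B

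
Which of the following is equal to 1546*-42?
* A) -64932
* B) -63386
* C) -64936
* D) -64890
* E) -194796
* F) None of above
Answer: A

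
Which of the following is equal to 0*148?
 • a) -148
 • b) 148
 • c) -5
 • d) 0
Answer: d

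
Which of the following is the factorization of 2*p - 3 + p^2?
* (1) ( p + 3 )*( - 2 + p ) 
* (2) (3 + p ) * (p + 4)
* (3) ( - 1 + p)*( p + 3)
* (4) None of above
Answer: 3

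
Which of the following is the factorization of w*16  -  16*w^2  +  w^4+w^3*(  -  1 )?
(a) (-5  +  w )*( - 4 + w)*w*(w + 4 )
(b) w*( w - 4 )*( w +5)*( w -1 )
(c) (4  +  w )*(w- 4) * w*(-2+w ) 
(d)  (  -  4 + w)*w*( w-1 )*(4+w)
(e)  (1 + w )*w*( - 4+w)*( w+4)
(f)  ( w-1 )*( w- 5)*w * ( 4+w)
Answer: d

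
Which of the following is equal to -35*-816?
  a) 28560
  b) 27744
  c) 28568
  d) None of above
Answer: a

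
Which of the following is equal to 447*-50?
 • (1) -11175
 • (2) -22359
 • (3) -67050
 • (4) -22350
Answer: 4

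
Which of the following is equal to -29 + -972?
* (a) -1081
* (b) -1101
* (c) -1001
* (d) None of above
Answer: c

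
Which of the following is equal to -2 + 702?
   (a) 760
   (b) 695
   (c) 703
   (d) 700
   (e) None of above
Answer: d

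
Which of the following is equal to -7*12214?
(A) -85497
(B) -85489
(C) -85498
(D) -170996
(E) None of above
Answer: C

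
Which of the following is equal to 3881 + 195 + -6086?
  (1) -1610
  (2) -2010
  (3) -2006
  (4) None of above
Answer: 2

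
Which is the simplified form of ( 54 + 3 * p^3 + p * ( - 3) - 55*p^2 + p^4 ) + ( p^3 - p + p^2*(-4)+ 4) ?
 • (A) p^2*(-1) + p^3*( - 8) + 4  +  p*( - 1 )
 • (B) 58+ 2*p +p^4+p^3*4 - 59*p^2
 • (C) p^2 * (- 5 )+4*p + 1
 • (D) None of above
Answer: D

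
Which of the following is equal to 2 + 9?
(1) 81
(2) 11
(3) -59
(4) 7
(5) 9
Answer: 2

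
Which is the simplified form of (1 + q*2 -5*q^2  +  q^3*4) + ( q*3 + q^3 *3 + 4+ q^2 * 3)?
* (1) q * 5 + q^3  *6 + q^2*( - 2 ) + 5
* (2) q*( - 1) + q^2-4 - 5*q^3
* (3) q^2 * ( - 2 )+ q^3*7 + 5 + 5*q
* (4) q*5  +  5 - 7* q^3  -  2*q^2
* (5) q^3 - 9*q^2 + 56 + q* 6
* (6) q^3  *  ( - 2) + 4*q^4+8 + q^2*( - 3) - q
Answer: 3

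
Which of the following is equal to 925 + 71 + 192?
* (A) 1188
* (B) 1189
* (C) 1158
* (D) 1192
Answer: A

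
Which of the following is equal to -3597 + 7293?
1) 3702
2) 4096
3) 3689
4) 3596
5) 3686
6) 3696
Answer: 6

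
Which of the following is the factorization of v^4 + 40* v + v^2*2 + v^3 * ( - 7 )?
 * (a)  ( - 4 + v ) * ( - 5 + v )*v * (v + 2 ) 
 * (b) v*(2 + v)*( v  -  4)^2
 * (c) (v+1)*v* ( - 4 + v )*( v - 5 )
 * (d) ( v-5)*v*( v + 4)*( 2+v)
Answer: a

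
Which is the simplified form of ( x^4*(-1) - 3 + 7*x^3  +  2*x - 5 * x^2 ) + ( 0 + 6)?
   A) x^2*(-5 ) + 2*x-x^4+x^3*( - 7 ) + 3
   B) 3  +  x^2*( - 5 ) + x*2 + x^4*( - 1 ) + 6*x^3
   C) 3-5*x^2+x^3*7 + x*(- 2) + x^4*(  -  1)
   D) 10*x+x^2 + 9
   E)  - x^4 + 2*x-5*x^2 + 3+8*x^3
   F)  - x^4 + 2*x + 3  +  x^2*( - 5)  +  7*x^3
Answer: F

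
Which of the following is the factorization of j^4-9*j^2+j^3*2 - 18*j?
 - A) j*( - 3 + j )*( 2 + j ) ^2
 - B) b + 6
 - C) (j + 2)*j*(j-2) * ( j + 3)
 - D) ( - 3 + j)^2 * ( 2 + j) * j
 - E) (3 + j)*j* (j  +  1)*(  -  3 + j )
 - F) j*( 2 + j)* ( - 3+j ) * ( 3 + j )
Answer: F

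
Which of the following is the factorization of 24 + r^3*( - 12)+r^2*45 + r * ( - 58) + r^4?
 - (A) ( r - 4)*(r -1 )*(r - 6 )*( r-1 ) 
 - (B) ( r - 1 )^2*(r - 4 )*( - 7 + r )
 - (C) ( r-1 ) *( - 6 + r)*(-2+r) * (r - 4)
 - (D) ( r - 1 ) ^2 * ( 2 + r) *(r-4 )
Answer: A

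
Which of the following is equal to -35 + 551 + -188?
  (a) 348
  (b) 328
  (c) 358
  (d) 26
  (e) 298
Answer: b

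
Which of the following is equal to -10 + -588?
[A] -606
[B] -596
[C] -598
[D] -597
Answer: C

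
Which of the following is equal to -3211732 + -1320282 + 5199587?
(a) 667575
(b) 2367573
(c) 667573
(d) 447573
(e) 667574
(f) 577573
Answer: c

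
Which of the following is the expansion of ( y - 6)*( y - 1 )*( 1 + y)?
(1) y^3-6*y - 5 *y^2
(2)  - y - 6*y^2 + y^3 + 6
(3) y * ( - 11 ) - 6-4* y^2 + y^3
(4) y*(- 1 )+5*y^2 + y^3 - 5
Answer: 2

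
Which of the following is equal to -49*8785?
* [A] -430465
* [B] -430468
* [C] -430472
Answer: A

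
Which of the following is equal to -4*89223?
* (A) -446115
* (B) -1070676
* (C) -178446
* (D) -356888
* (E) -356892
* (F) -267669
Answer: E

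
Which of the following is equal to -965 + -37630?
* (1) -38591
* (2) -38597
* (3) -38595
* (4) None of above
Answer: 3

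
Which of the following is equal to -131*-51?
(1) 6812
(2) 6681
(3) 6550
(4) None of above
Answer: 2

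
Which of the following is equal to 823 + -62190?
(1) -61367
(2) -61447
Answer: 1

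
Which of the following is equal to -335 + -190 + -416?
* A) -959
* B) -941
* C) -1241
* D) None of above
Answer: B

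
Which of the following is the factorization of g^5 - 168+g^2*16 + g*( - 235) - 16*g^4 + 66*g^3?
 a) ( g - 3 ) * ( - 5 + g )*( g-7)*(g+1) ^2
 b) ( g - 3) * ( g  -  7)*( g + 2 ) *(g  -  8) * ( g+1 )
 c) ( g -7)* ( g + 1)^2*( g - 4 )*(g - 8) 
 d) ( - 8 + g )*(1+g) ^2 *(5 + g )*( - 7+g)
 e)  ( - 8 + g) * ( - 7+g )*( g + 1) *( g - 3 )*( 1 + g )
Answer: e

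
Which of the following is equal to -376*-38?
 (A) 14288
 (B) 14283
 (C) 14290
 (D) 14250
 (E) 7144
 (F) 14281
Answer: A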